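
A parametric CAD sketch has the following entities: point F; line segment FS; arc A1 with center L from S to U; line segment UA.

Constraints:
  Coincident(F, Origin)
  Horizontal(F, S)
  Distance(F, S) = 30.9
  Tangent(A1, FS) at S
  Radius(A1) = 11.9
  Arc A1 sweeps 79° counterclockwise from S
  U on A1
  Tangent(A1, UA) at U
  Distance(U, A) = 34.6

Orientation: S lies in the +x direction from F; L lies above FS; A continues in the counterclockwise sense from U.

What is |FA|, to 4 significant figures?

65.72

On A1, S sits at bearing -90° from L; a 79° counterclockwise sweep puts U at bearing -11°, so U = L + 11.9·(cos -11°, sin -11°) = (42.58, 9.629). Tangency of A1 to UA means the radius LU is perpendicular to UA, so UA runs along (−sin -11°, cos -11°); with |UA| = 34.6, A = (49.18, 43.59). Then |FA| = |A − F| = 65.72.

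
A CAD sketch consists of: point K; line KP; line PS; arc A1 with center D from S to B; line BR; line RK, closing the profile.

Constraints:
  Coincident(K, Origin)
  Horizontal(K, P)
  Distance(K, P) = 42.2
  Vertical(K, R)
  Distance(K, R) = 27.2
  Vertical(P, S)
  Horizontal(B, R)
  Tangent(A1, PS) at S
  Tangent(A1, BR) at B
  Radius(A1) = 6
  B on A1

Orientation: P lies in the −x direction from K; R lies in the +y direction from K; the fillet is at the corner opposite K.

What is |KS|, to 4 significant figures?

47.23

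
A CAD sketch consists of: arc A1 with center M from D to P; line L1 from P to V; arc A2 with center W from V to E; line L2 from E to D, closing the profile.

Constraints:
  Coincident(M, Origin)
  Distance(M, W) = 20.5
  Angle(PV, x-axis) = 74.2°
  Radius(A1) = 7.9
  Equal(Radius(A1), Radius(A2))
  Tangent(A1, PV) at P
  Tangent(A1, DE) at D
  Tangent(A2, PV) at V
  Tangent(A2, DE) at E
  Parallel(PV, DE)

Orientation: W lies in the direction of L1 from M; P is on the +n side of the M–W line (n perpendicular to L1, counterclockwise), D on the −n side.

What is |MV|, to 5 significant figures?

21.970

The slot axis is L1's direction at 74.2°, so u = (cos 74.2°, sin 74.2°) = (0.27228, 0.96222) and n = (−sin 74.2°, cos 74.2°) = (-0.96222, 0.27228). M is at the origin and W lies 20.5 along u from M, so W = 20.5·u = (5.5817, 19.725). Tangency of A1 to both parallel lines with radius 7.9 puts P and D at M ± 7.9·n: P = (-7.6015, 2.1510), D = (7.6015, -2.1510). Equal radii place V and E the same way about W: V = W + 7.9·n = (-2.0198, 21.876), E = W − 7.9·n = (13.183, 17.574). Then |MV| = |V − M| = 21.970.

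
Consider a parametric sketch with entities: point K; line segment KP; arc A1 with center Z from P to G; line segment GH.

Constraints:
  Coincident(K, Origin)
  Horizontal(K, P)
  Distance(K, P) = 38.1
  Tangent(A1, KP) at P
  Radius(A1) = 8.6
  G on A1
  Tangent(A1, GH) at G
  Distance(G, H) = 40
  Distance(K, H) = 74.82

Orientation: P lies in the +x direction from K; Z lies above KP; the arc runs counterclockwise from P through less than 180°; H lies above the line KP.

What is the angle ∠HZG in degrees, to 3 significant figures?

77.9°

Checks: K.y = 0.00, P.y = 0.00 ✓; |ZG| = 8.600 ✓; ∠(ZG, GH) = 90.00° ✓; |GH| = 40.00 ✓; |KH| = 74.82 ✓.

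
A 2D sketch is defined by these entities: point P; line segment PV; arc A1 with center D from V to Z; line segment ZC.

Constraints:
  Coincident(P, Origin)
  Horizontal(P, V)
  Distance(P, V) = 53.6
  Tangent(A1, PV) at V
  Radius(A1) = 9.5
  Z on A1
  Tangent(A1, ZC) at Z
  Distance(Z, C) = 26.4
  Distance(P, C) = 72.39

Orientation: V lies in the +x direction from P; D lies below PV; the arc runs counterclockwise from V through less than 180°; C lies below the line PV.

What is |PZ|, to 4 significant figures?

48.73

P is at the origin; P and V share the same y with |PV| = 53.6 and V on the +x side, so V = (53.60, 0.000). The tangent condition forces DV to be normal to PV, so D = V + (0, -9.5) = (53.60, -9.500). Since DZ ⟂ ZC (tangency), |DC| = √(9.5² + 26.4²) = 28.06 regardless of where Z sits on A1. So C lies on both circle(P, 72.39) and circle(D, 28.06); the below-PV intersection is C = (62.80, -36.01). Z is the foot of the tangent from C: Z = (46.21, -15.47).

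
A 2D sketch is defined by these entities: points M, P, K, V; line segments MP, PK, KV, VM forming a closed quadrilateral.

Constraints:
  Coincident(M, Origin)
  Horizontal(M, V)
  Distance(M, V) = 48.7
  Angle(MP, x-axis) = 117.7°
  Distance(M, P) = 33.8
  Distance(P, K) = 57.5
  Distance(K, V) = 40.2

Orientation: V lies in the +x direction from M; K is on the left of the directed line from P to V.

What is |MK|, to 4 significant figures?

56.90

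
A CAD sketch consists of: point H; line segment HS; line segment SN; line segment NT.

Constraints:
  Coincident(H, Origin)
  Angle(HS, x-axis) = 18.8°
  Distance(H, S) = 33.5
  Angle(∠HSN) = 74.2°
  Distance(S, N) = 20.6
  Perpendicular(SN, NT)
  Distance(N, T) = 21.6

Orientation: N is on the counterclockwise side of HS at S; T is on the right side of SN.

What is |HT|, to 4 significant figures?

55.04

∠HSN = 74.2°, so SN runs at 18.8° + (180° − 74.2°) = 124.6° from the x-axis; with |SN| = 20.6, N = S + 20.6·(cos 124.6°, sin 124.6°) = (20.02, 27.75). SN ⟂ NT; with |NT| = 21.6 on the right of SN, T = N + 21.6·(0.8231, 0.5678) = (37.79, 40.02). Then |HT| = |T − H| = 55.04.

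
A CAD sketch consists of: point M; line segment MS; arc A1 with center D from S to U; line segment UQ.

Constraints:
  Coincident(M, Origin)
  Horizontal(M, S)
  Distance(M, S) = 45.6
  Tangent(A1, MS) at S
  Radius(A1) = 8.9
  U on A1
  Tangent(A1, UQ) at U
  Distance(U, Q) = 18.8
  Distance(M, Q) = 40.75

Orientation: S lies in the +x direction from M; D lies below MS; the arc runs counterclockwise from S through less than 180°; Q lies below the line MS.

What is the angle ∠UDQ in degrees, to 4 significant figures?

64.67°

M is at the origin; M and S share the same y with |MS| = 45.6 and S on the +x side, so S = (45.60, 0.000). The tangent condition forces DS to be normal to MS, so D = S + (0, -8.9) = (45.60, -8.900). Since DU ⟂ UQ (tangency), |DQ| = √(8.9² + 18.8²) = 20.80 regardless of where U sits on A1. So Q lies on both circle(M, 40.75) and circle(D, 20.80); the below-MS intersection is Q = (32.28, -24.87). U is the foot of the tangent from Q: U = (36.98, -6.672).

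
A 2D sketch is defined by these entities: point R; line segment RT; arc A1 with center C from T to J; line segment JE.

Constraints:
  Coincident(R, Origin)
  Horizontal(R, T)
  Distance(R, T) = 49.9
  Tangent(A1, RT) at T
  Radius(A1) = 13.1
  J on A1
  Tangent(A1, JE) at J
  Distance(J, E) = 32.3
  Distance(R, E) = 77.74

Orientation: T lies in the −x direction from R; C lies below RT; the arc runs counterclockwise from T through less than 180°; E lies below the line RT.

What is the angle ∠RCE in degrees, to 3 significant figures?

127°

Checks: |CJ| = 13.10 ✓; ∠(CJ, JE) = 90.00° ✓; |JE| = 32.30 ✓; |RE| = 77.74 ✓.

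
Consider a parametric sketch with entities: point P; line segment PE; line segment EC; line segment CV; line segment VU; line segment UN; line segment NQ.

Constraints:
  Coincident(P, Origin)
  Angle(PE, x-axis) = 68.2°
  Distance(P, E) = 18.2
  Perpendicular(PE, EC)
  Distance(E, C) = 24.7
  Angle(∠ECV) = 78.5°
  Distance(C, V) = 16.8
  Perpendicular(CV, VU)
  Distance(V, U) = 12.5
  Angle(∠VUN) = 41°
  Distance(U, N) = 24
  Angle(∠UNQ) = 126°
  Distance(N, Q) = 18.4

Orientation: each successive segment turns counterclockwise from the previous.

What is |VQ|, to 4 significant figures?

26.25

P is at the origin; PE runs at 68.2° with length 18.2, so E = (6.759, 16.90). The perpendicularity gives EC at right angles to PE, so EC runs at 158.2°; with |EC| = 24.7, C = (-16.17, 26.07). ∠ECV = 78.5° gives CV at -100.3° from the x-axis; with |CV| = 16.8, V = (-19.18, 9.542). The perpendicularity gives VU at right angles to CV, so VU runs at -10.30°; with |VU| = 12.5, U = (-6.880, 7.307). ∠VUN = 41.0° gives UN at 128.7° from the x-axis; with |UN| = 24.0, N = (-21.89, 26.04). ∠UNQ = 126.0° gives NQ at -177.3° from the x-axis; with |NQ| = 18.4, Q = (-40.27, 25.17). Then |VQ| = |Q − V| = 26.25.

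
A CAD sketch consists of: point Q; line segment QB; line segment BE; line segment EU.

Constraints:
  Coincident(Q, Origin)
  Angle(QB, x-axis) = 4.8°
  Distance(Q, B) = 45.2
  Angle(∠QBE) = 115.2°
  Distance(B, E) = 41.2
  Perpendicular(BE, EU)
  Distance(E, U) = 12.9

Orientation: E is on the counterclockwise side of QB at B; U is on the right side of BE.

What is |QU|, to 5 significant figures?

80.919

Q is at the origin; QB runs at 4.8° with length 45.2, so B = 45.2·(cos 4.8°, sin 4.8°) = (45.041, 3.7822). ∠QBE = 115.2°, so BE runs at 4.8° + (180° − 115.2°) = 69.600° from the x-axis; with |BE| = 41.2, E = B + 41.2·(cos 69.600°, sin 69.600°) = (59.403, 42.398). BE ⟂ EU; with |EU| = 12.9 on the right of BE, U = E + 12.9·(0.93728, -0.34857) = (71.494, 37.902). Then |QU| = |U − Q| = 80.919.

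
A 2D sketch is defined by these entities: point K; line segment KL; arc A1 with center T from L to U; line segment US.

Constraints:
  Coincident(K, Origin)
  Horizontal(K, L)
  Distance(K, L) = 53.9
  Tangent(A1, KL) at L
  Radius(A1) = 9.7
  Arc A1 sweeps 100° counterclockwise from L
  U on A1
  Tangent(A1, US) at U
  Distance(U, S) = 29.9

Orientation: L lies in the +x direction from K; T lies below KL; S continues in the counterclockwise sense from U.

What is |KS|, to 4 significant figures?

64.20

K is at the origin; K and L share the same y with |KL| = 53.9 and L on the +x side, so L = (53.90, 0.000). The tangent condition forces TL to be normal to KL, so T = L + (0, -9.7) = (53.90, -9.700). On A1, L sits at bearing 90° from T; a 100° counterclockwise sweep puts U at bearing 190°, so U = T + 9.7·(cos 190°, sin 190°) = (44.35, -11.38). Tangency of A1 to US means the radius TU is perpendicular to US, so US runs along (−sin 190°, cos 190°); with |US| = 29.9, S = (49.54, -40.83). Then |KS| = |S − K| = 64.20.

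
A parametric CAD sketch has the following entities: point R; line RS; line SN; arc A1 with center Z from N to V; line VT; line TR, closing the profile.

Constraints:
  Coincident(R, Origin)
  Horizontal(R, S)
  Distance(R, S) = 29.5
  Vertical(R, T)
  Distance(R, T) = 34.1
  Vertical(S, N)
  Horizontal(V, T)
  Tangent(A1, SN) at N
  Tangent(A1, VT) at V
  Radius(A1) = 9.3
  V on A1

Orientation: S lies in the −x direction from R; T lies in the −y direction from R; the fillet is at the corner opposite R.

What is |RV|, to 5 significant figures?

39.634

The virtual corner opposite R is at (-29.500, -34.100). Tangency of A1 to SN means the radius ZN is perpendicular to SN and the tangent condition forces ZV to be normal to VT, with radius 9.3, so the center Z sits 9.3 in from both sides at Z = (-20.200, -24.800). That places the tangent points at N = (-29.500, -24.800) on SN and V = (-20.200, -34.100) on VT. Then |RV| = |V − R| = 39.634.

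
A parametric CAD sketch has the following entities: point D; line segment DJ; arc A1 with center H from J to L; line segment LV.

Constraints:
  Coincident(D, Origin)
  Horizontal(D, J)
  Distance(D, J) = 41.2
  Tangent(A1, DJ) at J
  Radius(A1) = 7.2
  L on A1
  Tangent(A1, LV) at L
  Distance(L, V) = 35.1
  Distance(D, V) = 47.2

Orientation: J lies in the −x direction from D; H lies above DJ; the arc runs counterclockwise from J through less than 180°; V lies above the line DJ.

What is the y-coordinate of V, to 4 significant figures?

39.54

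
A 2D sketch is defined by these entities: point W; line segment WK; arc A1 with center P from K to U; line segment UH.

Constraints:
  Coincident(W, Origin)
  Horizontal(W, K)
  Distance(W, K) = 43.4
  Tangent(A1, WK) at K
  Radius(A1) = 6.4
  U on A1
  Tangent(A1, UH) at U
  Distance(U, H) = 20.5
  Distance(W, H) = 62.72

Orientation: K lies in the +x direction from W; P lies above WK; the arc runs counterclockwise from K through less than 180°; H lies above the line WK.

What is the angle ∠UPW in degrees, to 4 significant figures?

142.1°

Checks: W.y = 0.00, K.y = 0.00 ✓; |PU| = 6.400 ✓; ∠(PU, UH) = 90.00° ✓; |UH| = 20.50 ✓; |WH| = 62.72 ✓.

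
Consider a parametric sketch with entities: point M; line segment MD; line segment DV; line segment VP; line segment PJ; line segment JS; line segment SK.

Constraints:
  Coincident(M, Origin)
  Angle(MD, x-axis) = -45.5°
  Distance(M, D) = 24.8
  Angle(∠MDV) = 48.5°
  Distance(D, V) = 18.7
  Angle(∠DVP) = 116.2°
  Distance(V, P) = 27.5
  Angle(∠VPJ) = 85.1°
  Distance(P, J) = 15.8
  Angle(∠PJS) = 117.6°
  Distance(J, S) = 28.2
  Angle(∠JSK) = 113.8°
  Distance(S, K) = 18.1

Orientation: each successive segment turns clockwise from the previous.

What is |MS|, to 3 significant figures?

22.6

M is at the origin; MD runs at -45.5° with length 24.8, so D = (17.4, -17.7). ∠MDV = 48.5° gives DV at -177° from the x-axis; with |DV| = 18.7, V = (-1.29, -18.7). ∠DVP = 116.2° gives VP at 119° from the x-axis; with |VP| = 27.5, P = (-14.7, 5.34). ∠VPJ = 85.1° gives PJ at 24.3° from the x-axis; with |PJ| = 15.8, J = (-0.308, 11.8). ∠PJS = 117.6° gives JS at -38.1° from the x-axis; with |JS| = 28.2, S = (21.9, -5.56). Then |MS| = |S − M| = 22.6.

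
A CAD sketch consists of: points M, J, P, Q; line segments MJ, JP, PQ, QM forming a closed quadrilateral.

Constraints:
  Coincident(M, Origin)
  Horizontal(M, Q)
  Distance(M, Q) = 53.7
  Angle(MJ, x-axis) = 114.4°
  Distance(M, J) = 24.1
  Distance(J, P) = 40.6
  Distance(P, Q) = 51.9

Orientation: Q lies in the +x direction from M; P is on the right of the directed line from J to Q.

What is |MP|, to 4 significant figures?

16.63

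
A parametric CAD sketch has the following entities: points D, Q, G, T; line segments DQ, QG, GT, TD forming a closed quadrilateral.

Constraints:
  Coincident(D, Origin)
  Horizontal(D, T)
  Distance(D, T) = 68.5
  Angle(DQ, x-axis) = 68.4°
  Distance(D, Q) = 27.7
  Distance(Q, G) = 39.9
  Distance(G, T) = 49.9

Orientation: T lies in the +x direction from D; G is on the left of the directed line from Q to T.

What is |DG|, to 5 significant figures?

63.521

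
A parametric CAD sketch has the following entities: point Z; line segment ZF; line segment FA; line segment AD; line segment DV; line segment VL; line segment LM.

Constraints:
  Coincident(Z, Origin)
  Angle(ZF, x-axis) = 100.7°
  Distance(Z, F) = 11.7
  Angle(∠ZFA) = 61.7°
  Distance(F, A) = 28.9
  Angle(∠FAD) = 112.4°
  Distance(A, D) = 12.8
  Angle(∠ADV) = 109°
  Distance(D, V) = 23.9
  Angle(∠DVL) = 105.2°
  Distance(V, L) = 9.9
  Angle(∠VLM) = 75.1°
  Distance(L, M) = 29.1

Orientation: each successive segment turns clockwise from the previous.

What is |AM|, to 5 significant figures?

2.8614

Z is at the origin; ZF runs at 100.7° with length 11.7, so F = (-2.1723, 11.497). ∠ZFA = 61.7° gives FA at -17.600° from the x-axis; with |FA| = 28.9, A = (25.375, 2.7581). ∠FAD = 112.4° gives AD at -85.200° from the x-axis; with |AD| = 12.8, D = (26.446, -9.9970). ∠ADV = 109.0° gives DV at -156.20° from the x-axis; with |DV| = 23.9, V = (4.5785, -19.642). ∠DVL = 105.2° gives VL at 129.00° from the x-axis; with |VL| = 9.9, L = (-1.6518, -11.948). ∠VLM = 75.1° gives LM at 24.100° from the x-axis; with |LM| = 29.1, M = (24.912, -0.065600). Then |AM| = |M − A| = 2.8614.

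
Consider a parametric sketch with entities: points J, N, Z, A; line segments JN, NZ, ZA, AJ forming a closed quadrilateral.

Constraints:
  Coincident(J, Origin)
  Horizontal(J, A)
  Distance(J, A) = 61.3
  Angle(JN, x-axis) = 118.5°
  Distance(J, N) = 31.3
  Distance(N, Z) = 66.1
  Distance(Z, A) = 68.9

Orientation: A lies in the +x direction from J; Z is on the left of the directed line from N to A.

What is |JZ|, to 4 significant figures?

76.21

J is at the origin; JA is horizontal with |JA| = 61.3 and A in +x, so A = (61.3, 0). JN runs at 118.5° with |JN| = 31.3, so N = (-14.94, 27.51). Z is determined by |NZ| = 66.1 and |ZA| = 68.9 together: it lies at the intersection of circle(N, 66.1) and circle(A, 68.9). With |NA| = 81.05, the foot of the radical line on NA is 38.19 from N and the perpendicular offset is √(66.1² − 38.19²) = 53.95. Taking the left-of-NA solution: Z = (39.30, 65.29).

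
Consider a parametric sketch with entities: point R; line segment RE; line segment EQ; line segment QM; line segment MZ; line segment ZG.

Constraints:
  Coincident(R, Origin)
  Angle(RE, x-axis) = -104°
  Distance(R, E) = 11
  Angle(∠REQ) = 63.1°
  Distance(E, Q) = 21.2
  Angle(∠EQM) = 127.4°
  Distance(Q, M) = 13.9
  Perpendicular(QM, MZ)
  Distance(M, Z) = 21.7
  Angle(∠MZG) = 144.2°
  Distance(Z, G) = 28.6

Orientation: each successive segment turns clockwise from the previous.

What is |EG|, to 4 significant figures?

29.80

R is at the origin; RE runs at -104.0° with length 11.0, so E = (-2.661, -10.67). ∠REQ = 63.1° gives EQ at 139.1° from the x-axis; with |EQ| = 21.2, Q = (-18.69, 3.207). ∠EQM = 127.4° gives QM at 86.50° from the x-axis; with |QM| = 13.9, M = (-17.84, 17.08). QM ⟂ MZ, so MZ runs at -3.500°; with |MZ| = 21.7, Z = (3.823, 15.76). ∠MZG = 144.2° gives ZG at -39.30° from the x-axis; with |ZG| = 28.6, G = (25.95, -2.358). Then |EG| = |G − E| = 29.80.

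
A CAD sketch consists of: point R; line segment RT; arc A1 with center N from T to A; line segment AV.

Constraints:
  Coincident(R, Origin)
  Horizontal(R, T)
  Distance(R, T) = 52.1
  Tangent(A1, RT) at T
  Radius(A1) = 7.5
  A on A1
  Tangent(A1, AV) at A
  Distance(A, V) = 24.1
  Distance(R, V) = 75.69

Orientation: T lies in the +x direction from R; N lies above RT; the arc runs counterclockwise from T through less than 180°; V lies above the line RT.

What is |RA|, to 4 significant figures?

58.30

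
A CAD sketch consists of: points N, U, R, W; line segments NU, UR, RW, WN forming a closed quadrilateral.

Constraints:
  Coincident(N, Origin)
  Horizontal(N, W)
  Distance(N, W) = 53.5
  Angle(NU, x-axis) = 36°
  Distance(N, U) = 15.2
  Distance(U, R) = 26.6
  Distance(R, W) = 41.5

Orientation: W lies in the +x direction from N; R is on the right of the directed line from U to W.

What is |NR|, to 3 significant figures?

23.5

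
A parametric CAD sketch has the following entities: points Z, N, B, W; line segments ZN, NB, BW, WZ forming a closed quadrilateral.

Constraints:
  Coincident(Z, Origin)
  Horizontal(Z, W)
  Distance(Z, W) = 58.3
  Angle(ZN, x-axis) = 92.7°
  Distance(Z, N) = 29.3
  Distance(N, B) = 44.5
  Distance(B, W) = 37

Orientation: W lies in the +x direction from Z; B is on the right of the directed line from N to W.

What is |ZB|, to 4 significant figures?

23.81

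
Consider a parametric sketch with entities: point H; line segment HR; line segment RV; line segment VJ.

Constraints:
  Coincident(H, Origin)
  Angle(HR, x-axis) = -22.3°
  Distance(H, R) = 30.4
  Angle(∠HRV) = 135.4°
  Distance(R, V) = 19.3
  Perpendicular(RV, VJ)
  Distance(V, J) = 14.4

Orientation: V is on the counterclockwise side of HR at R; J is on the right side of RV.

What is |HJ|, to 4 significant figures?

54.35

H is at the origin; HR runs at -22.3° with length 30.4, so R = 30.4·(cos -22.3°, sin -22.3°) = (28.13, -11.54). ∠HRV = 135.4°, so RV runs at -22.3° + (180° − 135.4°) = 22.30° from the x-axis; with |RV| = 19.3, V = R + 19.3·(cos 22.30°, sin 22.30°) = (45.98, -4.212). RV ⟂ VJ; with |VJ| = 14.4 on the right of RV, J = V + 14.4·(0.3795, -0.9252) = (51.45, -17.53). Then |HJ| = |J − H| = 54.35.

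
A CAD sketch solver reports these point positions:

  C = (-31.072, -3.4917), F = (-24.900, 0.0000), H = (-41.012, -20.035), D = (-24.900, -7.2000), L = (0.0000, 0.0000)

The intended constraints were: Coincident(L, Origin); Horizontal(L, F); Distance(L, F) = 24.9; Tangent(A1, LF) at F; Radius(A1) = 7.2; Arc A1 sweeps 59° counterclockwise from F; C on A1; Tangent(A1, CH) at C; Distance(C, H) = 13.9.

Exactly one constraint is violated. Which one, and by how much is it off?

Distance(C, H) = 13.9 — off by 5.40.

L = (0.00, 0.00) ✓; L.y = 0.00, F.y = 0.00 ✓; |LF| = 24.90 ✓; ∠(DF, FL) = 90.00° ✓; |DF| = 7.200 ✓; bearing(D→C) − bearing(D→F) = 59.00° ✓; |DC| = 7.200 ✓; ∠(DC, CH) = 90.00° ✓; |CH| = 19.30 ✗.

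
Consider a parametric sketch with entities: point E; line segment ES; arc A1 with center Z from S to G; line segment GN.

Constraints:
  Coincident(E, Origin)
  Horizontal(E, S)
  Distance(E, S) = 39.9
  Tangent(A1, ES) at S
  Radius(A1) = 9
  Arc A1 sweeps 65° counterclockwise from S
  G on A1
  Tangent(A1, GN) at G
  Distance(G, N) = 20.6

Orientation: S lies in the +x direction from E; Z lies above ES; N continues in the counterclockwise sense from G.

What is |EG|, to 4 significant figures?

48.34

E is at the origin; ES is horizontal with |ES| = 39.9 and S on the +x side, so S = (39.90, 0.000). Since A1 is tangent to ES there, ZS ⟂ ES, so Z = S + (0, 9) = (39.90, 9.000). On A1, S sits at bearing -90° from Z; a 65° counterclockwise sweep puts G at bearing -25°, so G = Z + 9.0·(cos -25°, sin -25°) = (48.06, 5.196). Then |EG| = |G − E| = 48.34.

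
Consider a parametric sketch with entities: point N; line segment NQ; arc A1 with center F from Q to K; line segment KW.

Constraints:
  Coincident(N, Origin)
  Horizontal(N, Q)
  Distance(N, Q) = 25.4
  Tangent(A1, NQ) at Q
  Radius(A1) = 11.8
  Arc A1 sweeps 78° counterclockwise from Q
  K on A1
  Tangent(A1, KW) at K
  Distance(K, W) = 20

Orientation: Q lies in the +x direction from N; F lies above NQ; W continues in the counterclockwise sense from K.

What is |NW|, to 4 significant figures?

50.25

N is at the origin; N and Q share the same y with |NQ| = 25.4 and Q on the +x side, so Q = (25.40, 0.000). The tangent condition forces FQ to be normal to NQ, so F = Q + (0, 11.8) = (25.40, 11.80). On A1, Q sits at bearing -90° from F; a 78° counterclockwise sweep puts K at bearing -12°, so K = F + 11.8·(cos -12°, sin -12°) = (36.94, 9.347). Since A1 is tangent to KW there, FK ⟂ KW, so KW runs along (−sin -12°, cos -12°); with |KW| = 20.0, W = (41.10, 28.91). Then |NW| = |W − N| = 50.25.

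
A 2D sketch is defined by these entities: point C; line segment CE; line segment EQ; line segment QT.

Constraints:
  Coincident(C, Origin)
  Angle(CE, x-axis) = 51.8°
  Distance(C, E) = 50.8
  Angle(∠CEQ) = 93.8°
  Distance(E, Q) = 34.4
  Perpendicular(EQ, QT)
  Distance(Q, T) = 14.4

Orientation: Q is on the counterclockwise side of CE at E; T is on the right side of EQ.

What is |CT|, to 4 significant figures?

75.25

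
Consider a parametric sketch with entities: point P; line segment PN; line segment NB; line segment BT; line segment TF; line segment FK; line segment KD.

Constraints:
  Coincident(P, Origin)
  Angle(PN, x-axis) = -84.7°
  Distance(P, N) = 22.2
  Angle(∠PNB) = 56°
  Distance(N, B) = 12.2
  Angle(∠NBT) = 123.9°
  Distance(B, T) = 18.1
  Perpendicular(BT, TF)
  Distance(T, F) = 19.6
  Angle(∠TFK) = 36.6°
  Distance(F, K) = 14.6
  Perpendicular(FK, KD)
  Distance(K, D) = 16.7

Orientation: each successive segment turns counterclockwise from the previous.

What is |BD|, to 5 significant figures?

22.897

∠TFK = 36.6° gives FK at -31.200° from the x-axis; with |FK| = 14.6, K = (2.7634, -5.7659). FK ⟂ KD, so KD runs at 58.800°; with |KD| = 16.7, D = (11.414, 8.5187). Then |BD| = |D − B| = 22.897.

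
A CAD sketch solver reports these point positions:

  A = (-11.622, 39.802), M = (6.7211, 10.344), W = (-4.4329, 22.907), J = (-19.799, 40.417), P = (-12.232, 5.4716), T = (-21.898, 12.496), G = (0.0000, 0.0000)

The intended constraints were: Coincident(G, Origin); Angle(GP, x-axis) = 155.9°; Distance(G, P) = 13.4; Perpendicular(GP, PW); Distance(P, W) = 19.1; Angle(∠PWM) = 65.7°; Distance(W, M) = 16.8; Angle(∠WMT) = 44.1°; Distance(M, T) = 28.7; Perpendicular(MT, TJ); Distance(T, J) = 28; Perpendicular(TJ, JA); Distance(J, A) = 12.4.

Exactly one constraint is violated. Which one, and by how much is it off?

Distance(J, A) = 12.4 — off by 4.20.

G = (0.00, 0.00) ✓; GP at 155.9° ✓; |GP| = 13.40 ✓; ∠(GP, PW) = 90.00° ✓; |PW| = 19.10 ✓; ∠PWM = 65.70° ✓; |WM| = 16.80 ✓; ∠WMT = 44.10° ✓; |MT| = 28.70 ✓; ∠(MT, TJ) = 90.00° ✓; |TJ| = 28.00 ✓; ∠(TJ, JA) = 90.00° ✓; |JA| = 8.200 ✗.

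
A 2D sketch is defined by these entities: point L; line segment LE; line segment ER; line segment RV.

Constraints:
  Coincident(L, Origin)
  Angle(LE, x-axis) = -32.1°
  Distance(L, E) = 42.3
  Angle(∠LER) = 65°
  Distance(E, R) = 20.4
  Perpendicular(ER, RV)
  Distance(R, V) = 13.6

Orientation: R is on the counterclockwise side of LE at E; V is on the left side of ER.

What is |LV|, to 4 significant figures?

24.87

∠LER = 65.0°, so ER runs at -32.1° + (180° − 65.0°) = 82.90° from the x-axis; with |ER| = 20.4, R = E + 20.4·(cos 82.90°, sin 82.90°) = (38.35, -2.235). The perpendicularity gives RV at right angles to ER; with |RV| = 13.6 on the left of ER, V = R + 13.6·(-0.9923, 0.1236) = (24.86, -0.5536). Then |LV| = |V − L| = 24.87.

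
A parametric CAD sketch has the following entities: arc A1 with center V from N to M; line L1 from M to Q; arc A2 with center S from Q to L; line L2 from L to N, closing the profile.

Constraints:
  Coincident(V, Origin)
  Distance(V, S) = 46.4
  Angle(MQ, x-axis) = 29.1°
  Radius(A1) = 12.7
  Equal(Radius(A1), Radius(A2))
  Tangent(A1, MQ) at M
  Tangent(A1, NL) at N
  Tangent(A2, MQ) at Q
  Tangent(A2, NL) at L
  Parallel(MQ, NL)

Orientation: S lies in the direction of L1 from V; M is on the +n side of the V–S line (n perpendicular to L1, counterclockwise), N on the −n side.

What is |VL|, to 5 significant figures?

48.107

The slot axis is L1's direction at 29.1°, so u = (cos 29.1°, sin 29.1°) = (0.87377, 0.48634) and n = (−sin 29.1°, cos 29.1°) = (-0.48634, 0.87377). V is at the origin and S lies 46.4 along u from V, so S = 46.4·u = (40.543, 22.566). Tangency of A1 to both parallel lines with radius 12.7 puts M and N at V ± 12.7·n: M = (-6.1765, 11.097), N = (6.1765, -11.097). Equal radii place Q and L the same way about S: Q = S + 12.7·n = (34.367, 33.663), L = S − 12.7·n = (46.719, 11.469). Then |VL| = |L − V| = 48.107.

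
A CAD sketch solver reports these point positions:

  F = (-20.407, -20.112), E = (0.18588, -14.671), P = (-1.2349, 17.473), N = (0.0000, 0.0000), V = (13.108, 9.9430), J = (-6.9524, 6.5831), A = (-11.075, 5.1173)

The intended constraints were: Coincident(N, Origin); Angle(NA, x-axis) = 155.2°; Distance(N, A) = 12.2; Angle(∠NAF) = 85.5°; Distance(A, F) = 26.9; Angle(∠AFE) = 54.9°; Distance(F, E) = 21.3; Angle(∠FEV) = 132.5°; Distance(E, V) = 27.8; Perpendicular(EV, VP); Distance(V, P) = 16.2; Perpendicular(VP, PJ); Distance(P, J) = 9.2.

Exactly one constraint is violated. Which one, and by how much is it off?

Distance(P, J) = 9.2 — off by 3.10.

N = (0.00, 0.00) ✓; NA at 155.2° ✓; |NA| = 12.20 ✓; ∠NAF = 85.50° ✓; |AF| = 26.90 ✓; ∠AFE = 54.90° ✓; |FE| = 21.30 ✓; ∠FEV = 132.5° ✓; |EV| = 27.80 ✓; ∠(EV, VP) = 90.00° ✓; |VP| = 16.20 ✓; ∠(VP, PJ) = 90.00° ✓; |PJ| = 12.30 ✗.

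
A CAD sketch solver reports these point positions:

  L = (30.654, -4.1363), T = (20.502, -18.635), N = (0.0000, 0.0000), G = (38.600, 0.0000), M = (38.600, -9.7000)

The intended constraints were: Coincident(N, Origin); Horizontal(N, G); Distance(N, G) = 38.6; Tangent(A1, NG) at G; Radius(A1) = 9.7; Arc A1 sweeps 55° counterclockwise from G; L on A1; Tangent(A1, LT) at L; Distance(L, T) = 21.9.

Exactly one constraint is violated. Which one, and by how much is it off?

Distance(L, T) = 21.9 — off by 4.20.

N = (0.00, 0.00) ✓; N.y = 0.00, G.y = 0.00 ✓; |NG| = 38.60 ✓; ∠(MG, GN) = 90.00° ✓; |MG| = 9.700 ✓; bearing(M→L) − bearing(M→G) = 55.00° ✓; |ML| = 9.700 ✓; ∠(ML, LT) = 90.00° ✓; |LT| = 17.70 ✗.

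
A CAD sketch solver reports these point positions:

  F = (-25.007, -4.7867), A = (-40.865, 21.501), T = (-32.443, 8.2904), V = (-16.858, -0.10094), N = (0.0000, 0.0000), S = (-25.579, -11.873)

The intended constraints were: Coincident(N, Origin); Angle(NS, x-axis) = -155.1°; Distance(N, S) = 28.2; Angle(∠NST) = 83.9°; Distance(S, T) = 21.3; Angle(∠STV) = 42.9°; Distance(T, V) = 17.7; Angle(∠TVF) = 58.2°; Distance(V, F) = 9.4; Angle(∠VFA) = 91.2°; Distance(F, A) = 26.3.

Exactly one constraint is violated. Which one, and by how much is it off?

Distance(F, A) = 26.3 — off by 4.40.

N = (0.00, 0.00) ✓; NS at -155.1° ✓; |NS| = 28.20 ✓; ∠NST = 83.90° ✓; |ST| = 21.30 ✓; ∠STV = 42.90° ✓; |TV| = 17.70 ✓; ∠TVF = 58.20° ✓; |VF| = 9.400 ✓; ∠VFA = 91.20° ✓; |FA| = 30.70 ✗.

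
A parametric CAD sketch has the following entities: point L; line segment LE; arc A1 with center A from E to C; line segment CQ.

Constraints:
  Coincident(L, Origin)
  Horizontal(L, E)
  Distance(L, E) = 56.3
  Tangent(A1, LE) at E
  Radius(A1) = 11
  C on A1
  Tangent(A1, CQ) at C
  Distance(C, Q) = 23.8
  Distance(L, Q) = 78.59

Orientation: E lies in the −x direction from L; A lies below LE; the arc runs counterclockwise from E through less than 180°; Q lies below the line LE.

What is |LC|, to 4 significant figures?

67.68

Checks: L = (0.00, 0.00) ✓; |AC| = 11.00 ✓; ∠(AC, CQ) = 90.00° ✓; |CQ| = 23.80 ✓; |LQ| = 78.59 ✓.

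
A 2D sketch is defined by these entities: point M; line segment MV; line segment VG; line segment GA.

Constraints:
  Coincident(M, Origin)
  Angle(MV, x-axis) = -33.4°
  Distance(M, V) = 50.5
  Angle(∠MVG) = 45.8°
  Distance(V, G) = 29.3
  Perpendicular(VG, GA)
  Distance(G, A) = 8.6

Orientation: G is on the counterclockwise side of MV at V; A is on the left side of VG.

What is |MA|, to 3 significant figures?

28.2

∠MVG = 45.8°, so VG runs at -33.4° + (180° − 45.8°) = 101° from the x-axis; with |VG| = 29.3, G = V + 29.3·(cos 101°, sin 101°) = (36.7, 0.982). The perpendicularity gives GA at right angles to VG; with |GA| = 8.6 on the left of VG, A = G + 8.6·(-0.982, -0.187) = (28.2, -0.630). Then |MA| = |A − M| = 28.2.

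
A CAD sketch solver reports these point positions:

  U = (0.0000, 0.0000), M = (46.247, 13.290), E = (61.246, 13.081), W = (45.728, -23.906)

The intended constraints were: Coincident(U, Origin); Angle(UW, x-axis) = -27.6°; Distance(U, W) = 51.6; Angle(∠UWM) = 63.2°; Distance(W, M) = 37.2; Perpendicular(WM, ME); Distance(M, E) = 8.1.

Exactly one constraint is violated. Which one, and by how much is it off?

Distance(M, E) = 8.1 — off by 6.90.

U = (0.00, 0.00) ✓; UW at -27.60° ✓; |UW| = 51.60 ✓; ∠UWM = 63.20° ✓; |WM| = 37.20 ✓; ∠(WM, ME) = 90.00° ✓; |ME| = 15.00 ✗.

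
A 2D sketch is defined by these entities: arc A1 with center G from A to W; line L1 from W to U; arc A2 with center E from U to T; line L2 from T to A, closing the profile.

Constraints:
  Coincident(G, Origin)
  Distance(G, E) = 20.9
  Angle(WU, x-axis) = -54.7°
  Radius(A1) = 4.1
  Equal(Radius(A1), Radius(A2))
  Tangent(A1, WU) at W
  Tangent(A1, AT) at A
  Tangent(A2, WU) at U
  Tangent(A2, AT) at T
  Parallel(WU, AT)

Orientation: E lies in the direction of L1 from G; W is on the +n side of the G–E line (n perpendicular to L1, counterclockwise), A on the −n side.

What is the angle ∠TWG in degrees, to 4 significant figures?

68.58°

Tangency of A1 to both parallel lines with radius 4.1 puts W and A at G ± 4.1·n: W = (3.346, 2.369), A = (-3.346, -2.369). Equal radii place U and T the same way about E: U = E + 4.1·n = (15.42, -14.69), T = E − 4.1·n = (8.731, -19.43). Then cos ∠TWG = WT·WG / (|WT||WG|), giving 68.58°.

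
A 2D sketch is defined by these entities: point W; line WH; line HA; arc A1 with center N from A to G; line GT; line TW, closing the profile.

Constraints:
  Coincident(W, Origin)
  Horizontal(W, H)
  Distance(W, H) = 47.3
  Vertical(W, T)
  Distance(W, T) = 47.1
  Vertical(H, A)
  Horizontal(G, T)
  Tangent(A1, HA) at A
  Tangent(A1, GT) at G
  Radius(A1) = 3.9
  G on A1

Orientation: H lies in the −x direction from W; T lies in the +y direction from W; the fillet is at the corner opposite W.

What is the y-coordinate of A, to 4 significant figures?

43.20

W is at the origin; WH is horizontal with |WH| = 47.3 and H on the −x side, so H = (-47.30, 0.000). WT is vertical with |WT| = 47.1 and T on the +y side, so T = (0.000, 47.10). The virtual corner opposite W is at (-47.30, 47.10). A1 meets HA tangentially, so NA is at right angles to HA and A1 meets GT tangentially, so NG is at right angles to GT, with radius 3.9, so the center N sits 3.9 in from both sides at N = (-43.40, 43.20). That places the tangent points at A = (-47.30, 43.20) on HA and G = (-43.40, 47.10) on GT. So A.y = 43.20.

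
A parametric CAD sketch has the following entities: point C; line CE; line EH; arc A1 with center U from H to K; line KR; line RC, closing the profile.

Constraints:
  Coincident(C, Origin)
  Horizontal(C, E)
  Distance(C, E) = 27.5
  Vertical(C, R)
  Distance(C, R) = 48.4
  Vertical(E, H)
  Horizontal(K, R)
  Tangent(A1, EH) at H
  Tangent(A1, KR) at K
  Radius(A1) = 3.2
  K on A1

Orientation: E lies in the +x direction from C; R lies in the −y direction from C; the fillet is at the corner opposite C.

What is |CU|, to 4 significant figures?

51.32

C is at the origin; CE is horizontal with |CE| = 27.5 and E on the +x side, so E = (27.50, 0.000). C and R share the same x with |CR| = 48.4 and R on the −y side, so R = (0.000, -48.40). The virtual corner opposite C is at (27.50, -48.40). A1 meets EH tangentially, so UH is at right angles to EH and since A1 is tangent to KR there, UK ⟂ KR, with radius 3.2, so the center U sits 3.2 in from both sides at U = (24.30, -45.20). Then |CU| = |U − C| = 51.32.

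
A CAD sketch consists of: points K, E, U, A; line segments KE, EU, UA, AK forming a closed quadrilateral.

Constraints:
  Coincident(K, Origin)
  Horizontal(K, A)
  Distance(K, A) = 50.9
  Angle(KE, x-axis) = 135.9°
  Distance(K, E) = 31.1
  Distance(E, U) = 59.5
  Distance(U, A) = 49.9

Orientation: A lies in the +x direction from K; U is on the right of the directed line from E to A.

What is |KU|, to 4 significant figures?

30.06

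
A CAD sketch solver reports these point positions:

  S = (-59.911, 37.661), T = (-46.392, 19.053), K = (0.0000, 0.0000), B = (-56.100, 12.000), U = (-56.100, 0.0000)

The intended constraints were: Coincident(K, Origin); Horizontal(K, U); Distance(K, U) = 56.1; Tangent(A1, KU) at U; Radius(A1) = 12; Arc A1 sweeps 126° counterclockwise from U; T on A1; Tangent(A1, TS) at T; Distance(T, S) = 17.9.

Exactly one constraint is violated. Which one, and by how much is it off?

Distance(T, S) = 17.9 — off by 5.10.

K = (0.00, 0.00) ✓; K.y = 0.00, U.y = 0.00 ✓; |KU| = 56.10 ✓; ∠(BU, UK) = 90.00° ✓; |BU| = 12.00 ✓; bearing(B→T) − bearing(B→U) = 126.0° ✓; |BT| = 12.00 ✓; ∠(BT, TS) = 90.00° ✓; |TS| = 23.00 ✗.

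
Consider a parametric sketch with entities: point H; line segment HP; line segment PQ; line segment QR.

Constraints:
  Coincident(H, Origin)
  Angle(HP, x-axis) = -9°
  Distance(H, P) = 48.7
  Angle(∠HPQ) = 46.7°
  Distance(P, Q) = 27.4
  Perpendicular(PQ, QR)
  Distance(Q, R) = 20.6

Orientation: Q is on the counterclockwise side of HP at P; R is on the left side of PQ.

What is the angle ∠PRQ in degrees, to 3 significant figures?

53.1°

∠HPQ = 46.7°, so PQ runs at -9.0° + (180° − 46.7°) = 124° from the x-axis; with |PQ| = 27.4, Q = P + 27.4·(cos 124°, sin 124°) = (32.7, 15.0). The perpendicularity gives QR at right angles to PQ; with |QR| = 20.6 on the left of PQ, R = Q + 20.6·(-0.826, -0.564) = (15.6, 3.41). Then cos ∠PRQ = RP·RQ / (|RP||RQ|), giving 53.1°.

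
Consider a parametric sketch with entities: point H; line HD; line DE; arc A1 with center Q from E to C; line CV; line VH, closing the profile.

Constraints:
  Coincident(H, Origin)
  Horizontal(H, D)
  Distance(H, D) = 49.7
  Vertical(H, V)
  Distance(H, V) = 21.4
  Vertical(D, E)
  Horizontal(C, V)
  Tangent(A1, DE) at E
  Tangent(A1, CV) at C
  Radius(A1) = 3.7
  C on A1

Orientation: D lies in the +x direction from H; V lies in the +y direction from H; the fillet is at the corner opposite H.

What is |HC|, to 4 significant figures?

50.73

H is at the origin; HD is horizontal with |HD| = 49.7 and D on the +x side, so D = (49.70, 0.000). H and V share the same x with |HV| = 21.4 and V on the +y side, so V = (0.000, 21.40). The virtual corner opposite H is at (49.70, 21.40). The tangent condition forces QE to be normal to DE and tangency of A1 to CV means the radius QC is perpendicular to CV, with radius 3.7, so the center Q sits 3.7 in from both sides at Q = (46.00, 17.70). That places the tangent points at E = (49.70, 17.70) on DE and C = (46.00, 21.40) on CV. Then |HC| = |C − H| = 50.73.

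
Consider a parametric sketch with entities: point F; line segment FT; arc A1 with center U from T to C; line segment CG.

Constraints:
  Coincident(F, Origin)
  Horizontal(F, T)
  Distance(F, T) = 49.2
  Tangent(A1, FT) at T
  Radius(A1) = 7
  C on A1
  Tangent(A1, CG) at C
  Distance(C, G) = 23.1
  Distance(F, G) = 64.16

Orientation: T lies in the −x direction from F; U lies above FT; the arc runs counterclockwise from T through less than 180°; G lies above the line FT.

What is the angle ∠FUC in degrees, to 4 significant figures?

43.19°

Checks: F = (0.00, 0.00) ✓; |UC| = 7.000 ✓; ∠(UC, CG) = 90.00° ✓; |CG| = 23.10 ✓; |FG| = 64.16 ✓.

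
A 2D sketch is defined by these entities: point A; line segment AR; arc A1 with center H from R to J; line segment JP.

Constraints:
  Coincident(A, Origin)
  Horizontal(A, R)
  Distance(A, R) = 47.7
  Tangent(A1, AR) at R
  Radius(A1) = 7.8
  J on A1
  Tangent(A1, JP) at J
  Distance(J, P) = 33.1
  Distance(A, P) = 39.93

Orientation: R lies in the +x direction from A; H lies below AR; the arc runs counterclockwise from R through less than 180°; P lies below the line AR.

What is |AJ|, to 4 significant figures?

41.21

A is at the origin; AR is horizontal with |AR| = 47.7 and R on the +x side, so R = (47.70, 0.000). The tangent condition forces HR to be normal to AR, so H = R + (0, -7.8) = (47.70, -7.800). Since HJ ⟂ JP (tangency), |HP| = √(7.8² + 33.1²) = 34.01 regardless of where J sits on A1. So P lies on both circle(A, 39.93) and circle(H, 34.01); the below-AR intersection is P = (23.84, -32.03). J is the foot of the tangent from P: J = (41.03, -3.748).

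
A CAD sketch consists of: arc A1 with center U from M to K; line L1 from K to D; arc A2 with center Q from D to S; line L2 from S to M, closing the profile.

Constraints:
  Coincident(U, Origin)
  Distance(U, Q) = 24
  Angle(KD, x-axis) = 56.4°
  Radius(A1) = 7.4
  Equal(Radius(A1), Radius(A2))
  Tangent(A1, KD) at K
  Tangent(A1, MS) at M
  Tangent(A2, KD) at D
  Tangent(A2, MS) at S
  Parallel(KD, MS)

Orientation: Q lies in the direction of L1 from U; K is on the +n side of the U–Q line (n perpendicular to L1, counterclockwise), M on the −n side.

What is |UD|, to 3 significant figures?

25.1

Tangency of A1 to both parallel lines with radius 7.4 puts K and M at U ± 7.4·n: K = (-6.16, 4.10), M = (6.16, -4.10). Equal radii place D and S the same way about Q: D = Q + 7.4·n = (7.12, 24.1), S = Q − 7.4·n = (19.4, 15.9). Then |UD| = |D − U| = 25.1.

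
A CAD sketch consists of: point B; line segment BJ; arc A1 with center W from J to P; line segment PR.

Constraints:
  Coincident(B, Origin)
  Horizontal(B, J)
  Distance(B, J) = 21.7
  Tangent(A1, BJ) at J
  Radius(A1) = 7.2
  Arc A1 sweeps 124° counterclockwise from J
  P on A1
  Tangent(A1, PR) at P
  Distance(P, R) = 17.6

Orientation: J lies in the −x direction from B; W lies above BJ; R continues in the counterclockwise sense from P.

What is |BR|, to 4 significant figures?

36.34

B is at the origin; B and J share the same y with |BJ| = 21.7 and J on the −x side, so J = (-21.70, 0.000). The tangent condition forces WJ to be normal to BJ, so W = J + (0, 7.2) = (-21.70, 7.200). On A1, J sits at bearing -90° from W; a 124° counterclockwise sweep puts P at bearing 34°, so P = W + 7.2·(cos 34°, sin 34°) = (-15.73, 11.23). Tangency of A1 to PR means the radius WP is perpendicular to PR, so PR runs along (−sin 34°, cos 34°); with |PR| = 17.6, R = (-25.57, 25.82). Then |BR| = |R − B| = 36.34.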